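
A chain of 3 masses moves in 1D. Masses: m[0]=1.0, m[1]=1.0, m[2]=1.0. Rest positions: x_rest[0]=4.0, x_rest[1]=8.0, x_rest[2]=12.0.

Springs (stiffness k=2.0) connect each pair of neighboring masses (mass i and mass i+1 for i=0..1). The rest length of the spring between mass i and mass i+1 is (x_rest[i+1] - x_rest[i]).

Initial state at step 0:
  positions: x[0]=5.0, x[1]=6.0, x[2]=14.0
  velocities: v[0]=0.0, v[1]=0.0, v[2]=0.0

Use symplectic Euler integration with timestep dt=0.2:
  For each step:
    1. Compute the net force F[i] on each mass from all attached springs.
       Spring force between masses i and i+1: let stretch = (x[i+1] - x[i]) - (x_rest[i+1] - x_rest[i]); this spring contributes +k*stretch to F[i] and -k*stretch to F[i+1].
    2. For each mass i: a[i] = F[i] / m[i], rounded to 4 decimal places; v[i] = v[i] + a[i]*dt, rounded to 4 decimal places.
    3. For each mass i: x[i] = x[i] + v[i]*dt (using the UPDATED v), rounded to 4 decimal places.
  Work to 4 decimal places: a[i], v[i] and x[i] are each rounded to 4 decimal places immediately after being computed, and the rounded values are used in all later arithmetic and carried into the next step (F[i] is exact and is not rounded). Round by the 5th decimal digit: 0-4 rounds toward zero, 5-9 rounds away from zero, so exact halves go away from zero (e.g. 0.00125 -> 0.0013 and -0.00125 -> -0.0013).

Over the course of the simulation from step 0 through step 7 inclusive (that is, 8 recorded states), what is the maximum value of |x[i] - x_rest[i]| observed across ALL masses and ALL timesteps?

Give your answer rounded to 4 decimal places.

Step 0: x=[5.0000 6.0000 14.0000] v=[0.0000 0.0000 0.0000]
Step 1: x=[4.7600 6.5600 13.6800] v=[-1.2000 2.8000 -1.6000]
Step 2: x=[4.3440 7.5456 13.1104] v=[-2.0800 4.9280 -2.8480]
Step 3: x=[3.8641 8.7203 12.4156] v=[-2.3994 5.8733 -3.4739]
Step 4: x=[3.4527 9.8021 11.7452] v=[-2.0569 5.4089 -3.3520]
Step 5: x=[3.2293 10.5314 11.2394] v=[-1.1171 3.6464 -2.5292]
Step 6: x=[3.2700 10.7332 10.9969] v=[0.2037 1.0088 -1.2124]
Step 7: x=[3.5878 10.3590 11.0533] v=[1.5890 -1.8710 0.2821]
Max displacement = 2.7332

Answer: 2.7332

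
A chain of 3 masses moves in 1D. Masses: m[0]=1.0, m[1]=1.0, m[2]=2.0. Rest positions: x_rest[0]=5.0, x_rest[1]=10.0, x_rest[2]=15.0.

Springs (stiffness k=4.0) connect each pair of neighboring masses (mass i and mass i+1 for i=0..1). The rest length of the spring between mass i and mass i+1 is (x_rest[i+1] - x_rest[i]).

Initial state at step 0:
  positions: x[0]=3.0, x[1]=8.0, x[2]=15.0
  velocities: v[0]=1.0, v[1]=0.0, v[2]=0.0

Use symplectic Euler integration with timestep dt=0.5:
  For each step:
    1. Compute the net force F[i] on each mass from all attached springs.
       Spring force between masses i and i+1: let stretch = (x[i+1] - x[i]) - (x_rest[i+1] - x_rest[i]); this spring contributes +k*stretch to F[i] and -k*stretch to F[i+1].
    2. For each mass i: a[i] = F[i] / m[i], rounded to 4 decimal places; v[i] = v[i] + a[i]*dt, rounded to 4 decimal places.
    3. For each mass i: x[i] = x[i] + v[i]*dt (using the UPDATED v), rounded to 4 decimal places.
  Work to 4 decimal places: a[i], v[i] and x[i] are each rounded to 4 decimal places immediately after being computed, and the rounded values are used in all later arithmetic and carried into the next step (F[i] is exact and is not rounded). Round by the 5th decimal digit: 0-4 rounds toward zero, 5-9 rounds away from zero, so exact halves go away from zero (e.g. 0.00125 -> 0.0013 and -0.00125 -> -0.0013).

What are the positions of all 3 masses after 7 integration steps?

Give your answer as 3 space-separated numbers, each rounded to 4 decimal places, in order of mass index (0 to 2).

Answer: 3.1250 9.9375 15.7188

Derivation:
Step 0: x=[3.0000 8.0000 15.0000] v=[1.0000 0.0000 0.0000]
Step 1: x=[3.5000 10.0000 14.0000] v=[1.0000 4.0000 -2.0000]
Step 2: x=[5.5000 9.5000 13.5000] v=[4.0000 -1.0000 -1.0000]
Step 3: x=[6.5000 9.0000 13.5000] v=[2.0000 -1.0000 0.0000]
Step 4: x=[5.0000 10.5000 13.7500] v=[-3.0000 3.0000 0.5000]
Step 5: x=[4.0000 9.7500 14.8750] v=[-2.0000 -1.5000 2.2500]
Step 6: x=[3.7500 8.3750 15.9375] v=[-0.5000 -2.7500 2.1250]
Step 7: x=[3.1250 9.9375 15.7188] v=[-1.2500 3.1250 -0.4375]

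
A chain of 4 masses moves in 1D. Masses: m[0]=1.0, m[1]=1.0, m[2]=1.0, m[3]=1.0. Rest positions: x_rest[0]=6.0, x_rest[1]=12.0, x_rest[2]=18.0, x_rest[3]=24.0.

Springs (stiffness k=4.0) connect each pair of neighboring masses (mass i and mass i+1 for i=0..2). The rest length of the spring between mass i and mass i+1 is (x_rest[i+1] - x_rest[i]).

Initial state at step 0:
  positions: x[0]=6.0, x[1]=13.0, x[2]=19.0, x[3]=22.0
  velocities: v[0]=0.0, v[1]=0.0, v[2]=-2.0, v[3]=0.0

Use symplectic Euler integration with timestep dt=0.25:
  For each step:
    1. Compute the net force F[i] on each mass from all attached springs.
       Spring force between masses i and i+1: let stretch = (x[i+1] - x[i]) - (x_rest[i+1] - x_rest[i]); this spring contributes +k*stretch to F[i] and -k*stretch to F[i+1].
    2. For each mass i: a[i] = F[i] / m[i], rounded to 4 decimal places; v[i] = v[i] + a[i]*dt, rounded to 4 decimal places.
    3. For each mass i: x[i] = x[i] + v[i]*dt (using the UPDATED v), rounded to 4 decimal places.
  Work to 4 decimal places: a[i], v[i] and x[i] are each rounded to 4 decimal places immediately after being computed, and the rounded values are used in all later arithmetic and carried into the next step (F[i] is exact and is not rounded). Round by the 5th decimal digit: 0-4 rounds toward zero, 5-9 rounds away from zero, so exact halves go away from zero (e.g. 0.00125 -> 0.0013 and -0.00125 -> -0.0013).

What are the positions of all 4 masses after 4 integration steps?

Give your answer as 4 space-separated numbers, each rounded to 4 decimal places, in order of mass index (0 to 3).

Answer: 6.7110 10.4141 16.3672 24.5078

Derivation:
Step 0: x=[6.0000 13.0000 19.0000 22.0000] v=[0.0000 0.0000 -2.0000 0.0000]
Step 1: x=[6.2500 12.7500 17.7500 22.7500] v=[1.0000 -1.0000 -5.0000 3.0000]
Step 2: x=[6.6250 12.1250 16.5000 23.7500] v=[1.5000 -2.5000 -5.0000 4.0000]
Step 3: x=[6.8750 11.2188 15.9688 24.4375] v=[1.0000 -3.6250 -2.1250 2.7500]
Step 4: x=[6.7110 10.4141 16.3672 24.5078] v=[-0.6562 -3.2188 1.5937 0.2813]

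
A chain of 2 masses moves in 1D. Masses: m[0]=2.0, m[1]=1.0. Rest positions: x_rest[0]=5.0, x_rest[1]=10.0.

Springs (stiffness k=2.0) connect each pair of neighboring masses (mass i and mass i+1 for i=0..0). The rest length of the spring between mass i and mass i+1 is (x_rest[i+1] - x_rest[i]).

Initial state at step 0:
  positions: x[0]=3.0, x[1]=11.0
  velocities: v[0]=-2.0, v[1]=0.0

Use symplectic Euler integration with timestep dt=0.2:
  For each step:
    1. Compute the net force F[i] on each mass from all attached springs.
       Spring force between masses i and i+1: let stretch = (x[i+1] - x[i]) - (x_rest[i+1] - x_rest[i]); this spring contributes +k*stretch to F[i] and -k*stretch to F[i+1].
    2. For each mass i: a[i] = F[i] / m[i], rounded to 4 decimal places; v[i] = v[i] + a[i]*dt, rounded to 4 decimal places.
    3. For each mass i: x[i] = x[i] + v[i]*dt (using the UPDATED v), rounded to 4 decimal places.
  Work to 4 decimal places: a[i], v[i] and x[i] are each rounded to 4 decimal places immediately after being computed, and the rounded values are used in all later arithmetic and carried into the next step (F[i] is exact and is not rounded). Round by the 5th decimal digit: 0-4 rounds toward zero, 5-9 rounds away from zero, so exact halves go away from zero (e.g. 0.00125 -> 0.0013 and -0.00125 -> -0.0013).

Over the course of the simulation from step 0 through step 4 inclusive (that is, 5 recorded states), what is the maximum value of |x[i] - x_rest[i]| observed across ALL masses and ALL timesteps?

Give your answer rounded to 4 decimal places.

Step 0: x=[3.0000 11.0000] v=[-2.0000 0.0000]
Step 1: x=[2.7200 10.7600] v=[-1.4000 -1.2000]
Step 2: x=[2.5616 10.2768] v=[-0.7920 -2.4160]
Step 3: x=[2.5118 9.5764] v=[-0.2490 -3.5021]
Step 4: x=[2.5446 8.7108] v=[0.1639 -4.3279]
Max displacement = 2.4882

Answer: 2.4882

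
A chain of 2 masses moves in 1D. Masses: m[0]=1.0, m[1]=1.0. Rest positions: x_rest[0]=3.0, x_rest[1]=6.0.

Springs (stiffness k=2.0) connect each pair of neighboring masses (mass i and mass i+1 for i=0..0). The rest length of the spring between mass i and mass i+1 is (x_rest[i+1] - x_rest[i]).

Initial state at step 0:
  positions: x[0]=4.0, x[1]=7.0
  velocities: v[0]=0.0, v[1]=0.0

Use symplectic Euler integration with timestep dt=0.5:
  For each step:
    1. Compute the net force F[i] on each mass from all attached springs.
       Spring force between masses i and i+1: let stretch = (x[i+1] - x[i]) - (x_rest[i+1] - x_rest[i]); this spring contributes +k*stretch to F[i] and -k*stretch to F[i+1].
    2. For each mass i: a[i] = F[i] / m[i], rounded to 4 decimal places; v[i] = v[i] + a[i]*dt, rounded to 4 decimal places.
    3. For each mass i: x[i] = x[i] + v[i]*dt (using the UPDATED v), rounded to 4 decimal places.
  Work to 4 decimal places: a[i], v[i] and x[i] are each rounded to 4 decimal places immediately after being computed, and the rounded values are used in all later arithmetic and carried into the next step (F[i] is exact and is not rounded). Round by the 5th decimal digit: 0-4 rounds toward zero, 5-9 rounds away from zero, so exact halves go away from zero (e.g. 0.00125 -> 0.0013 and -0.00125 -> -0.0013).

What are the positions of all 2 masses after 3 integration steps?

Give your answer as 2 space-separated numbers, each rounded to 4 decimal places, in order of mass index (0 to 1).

Step 0: x=[4.0000 7.0000] v=[0.0000 0.0000]
Step 1: x=[4.0000 7.0000] v=[0.0000 0.0000]
Step 2: x=[4.0000 7.0000] v=[0.0000 0.0000]
Step 3: x=[4.0000 7.0000] v=[0.0000 0.0000]

Answer: 4.0000 7.0000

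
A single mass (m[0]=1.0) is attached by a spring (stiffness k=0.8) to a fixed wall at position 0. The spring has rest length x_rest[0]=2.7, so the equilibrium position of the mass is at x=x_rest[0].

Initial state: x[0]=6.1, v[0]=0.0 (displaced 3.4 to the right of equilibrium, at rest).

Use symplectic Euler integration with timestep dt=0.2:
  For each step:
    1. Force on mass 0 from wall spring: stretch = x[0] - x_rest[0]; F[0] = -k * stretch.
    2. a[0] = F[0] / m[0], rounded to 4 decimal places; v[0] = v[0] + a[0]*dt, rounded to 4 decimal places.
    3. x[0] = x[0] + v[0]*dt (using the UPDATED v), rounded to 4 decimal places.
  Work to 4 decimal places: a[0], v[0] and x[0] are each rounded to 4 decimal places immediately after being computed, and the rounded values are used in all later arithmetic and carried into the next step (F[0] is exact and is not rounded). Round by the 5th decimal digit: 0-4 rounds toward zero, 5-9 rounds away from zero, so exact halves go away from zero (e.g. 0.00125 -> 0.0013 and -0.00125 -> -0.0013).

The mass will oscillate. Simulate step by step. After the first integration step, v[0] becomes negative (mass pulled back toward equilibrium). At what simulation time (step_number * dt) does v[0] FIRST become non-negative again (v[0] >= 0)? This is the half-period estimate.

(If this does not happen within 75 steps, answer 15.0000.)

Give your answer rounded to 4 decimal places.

Step 0: x=[6.1000] v=[0.0000]
Step 1: x=[5.9912] v=[-0.5440]
Step 2: x=[5.7771] v=[-1.0706]
Step 3: x=[5.4645] v=[-1.5629]
Step 4: x=[5.0635] v=[-2.0052]
Step 5: x=[4.5868] v=[-2.3834]
Step 6: x=[4.0497] v=[-2.6853]
Step 7: x=[3.4694] v=[-2.9013]
Step 8: x=[2.8645] v=[-3.0244]
Step 9: x=[2.2544] v=[-3.0507]
Step 10: x=[1.6585] v=[-2.9794]
Step 11: x=[1.0959] v=[-2.8128]
Step 12: x=[0.5847] v=[-2.5561]
Step 13: x=[0.1412] v=[-2.2177]
Step 14: x=[-0.2205] v=[-1.8083]
Step 15: x=[-0.4887] v=[-1.3410]
Step 16: x=[-0.6549] v=[-0.8308]
Step 17: x=[-0.7137] v=[-0.2940]
Step 18: x=[-0.6633] v=[0.2522]
First v>=0 after going negative at step 18, time=3.6000

Answer: 3.6000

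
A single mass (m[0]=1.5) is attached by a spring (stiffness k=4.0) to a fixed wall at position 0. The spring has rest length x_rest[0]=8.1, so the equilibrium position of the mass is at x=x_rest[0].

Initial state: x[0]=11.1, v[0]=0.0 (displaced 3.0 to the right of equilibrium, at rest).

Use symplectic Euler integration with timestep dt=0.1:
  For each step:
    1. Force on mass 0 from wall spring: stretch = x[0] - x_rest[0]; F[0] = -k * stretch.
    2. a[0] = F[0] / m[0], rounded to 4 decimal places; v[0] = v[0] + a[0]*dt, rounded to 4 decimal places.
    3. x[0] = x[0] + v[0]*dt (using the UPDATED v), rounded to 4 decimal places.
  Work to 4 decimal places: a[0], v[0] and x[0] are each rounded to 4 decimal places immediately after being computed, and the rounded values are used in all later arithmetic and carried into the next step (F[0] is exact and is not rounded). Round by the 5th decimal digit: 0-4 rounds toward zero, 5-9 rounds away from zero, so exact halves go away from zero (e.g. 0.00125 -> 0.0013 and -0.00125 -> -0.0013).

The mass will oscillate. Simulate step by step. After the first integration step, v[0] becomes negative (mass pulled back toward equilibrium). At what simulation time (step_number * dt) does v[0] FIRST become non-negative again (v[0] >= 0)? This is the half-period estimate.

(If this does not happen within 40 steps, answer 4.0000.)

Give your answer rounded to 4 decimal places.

Step 0: x=[11.1000] v=[0.0000]
Step 1: x=[11.0200] v=[-0.8000]
Step 2: x=[10.8621] v=[-1.5787]
Step 3: x=[10.6306] v=[-2.3153]
Step 4: x=[10.3316] v=[-2.9901]
Step 5: x=[9.9731] v=[-3.5852]
Step 6: x=[9.5646] v=[-4.0847]
Step 7: x=[9.1171] v=[-4.4753]
Step 8: x=[8.6425] v=[-4.7465]
Step 9: x=[8.1534] v=[-4.8912]
Step 10: x=[7.6629] v=[-4.9054]
Step 11: x=[7.1840] v=[-4.7888]
Step 12: x=[6.7296] v=[-4.5445]
Step 13: x=[6.3117] v=[-4.1791]
Step 14: x=[5.9415] v=[-3.7022]
Step 15: x=[5.6288] v=[-3.1266]
Step 16: x=[5.3820] v=[-2.4676]
Step 17: x=[5.2077] v=[-1.7428]
Step 18: x=[5.1106] v=[-0.9715]
Step 19: x=[5.0932] v=[-0.1743]
Step 20: x=[5.1560] v=[0.6275]
First v>=0 after going negative at step 20, time=2.0000

Answer: 2.0000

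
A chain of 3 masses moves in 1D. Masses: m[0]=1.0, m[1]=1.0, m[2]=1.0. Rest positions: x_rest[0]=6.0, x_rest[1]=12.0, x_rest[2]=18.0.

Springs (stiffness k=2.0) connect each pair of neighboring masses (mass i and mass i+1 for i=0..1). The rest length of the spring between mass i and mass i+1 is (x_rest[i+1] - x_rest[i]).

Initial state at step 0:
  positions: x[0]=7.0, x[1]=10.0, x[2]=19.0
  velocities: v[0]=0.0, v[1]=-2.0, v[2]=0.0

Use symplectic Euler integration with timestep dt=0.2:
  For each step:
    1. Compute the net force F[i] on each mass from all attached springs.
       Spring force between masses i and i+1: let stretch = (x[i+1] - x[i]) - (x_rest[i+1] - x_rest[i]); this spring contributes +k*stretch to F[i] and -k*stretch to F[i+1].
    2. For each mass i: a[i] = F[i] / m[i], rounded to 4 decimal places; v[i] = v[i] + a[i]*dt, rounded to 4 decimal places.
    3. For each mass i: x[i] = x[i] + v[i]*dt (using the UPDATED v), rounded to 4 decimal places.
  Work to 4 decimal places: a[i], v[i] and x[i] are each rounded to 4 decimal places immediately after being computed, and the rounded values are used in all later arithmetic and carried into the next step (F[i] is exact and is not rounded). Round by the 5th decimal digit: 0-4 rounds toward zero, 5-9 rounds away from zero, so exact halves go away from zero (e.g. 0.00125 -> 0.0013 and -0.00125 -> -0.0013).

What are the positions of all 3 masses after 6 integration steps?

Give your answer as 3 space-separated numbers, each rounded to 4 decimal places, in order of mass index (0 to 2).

Step 0: x=[7.0000 10.0000 19.0000] v=[0.0000 -2.0000 0.0000]
Step 1: x=[6.7600 10.0800 18.7600] v=[-1.2000 0.4000 -1.2000]
Step 2: x=[6.3056 10.5888 18.3056] v=[-2.2720 2.5440 -2.2720]
Step 3: x=[5.7139 11.3723 17.7139] v=[-2.9587 3.9174 -2.9587]
Step 4: x=[5.0948 12.2104 17.0948] v=[-3.0953 4.1907 -3.0953]
Step 5: x=[4.5650 12.8700 16.5650] v=[-2.6491 3.2982 -2.6491]
Step 6: x=[4.2196 13.1608 16.2196] v=[-1.7271 1.4542 -1.7271]

Answer: 4.2196 13.1608 16.2196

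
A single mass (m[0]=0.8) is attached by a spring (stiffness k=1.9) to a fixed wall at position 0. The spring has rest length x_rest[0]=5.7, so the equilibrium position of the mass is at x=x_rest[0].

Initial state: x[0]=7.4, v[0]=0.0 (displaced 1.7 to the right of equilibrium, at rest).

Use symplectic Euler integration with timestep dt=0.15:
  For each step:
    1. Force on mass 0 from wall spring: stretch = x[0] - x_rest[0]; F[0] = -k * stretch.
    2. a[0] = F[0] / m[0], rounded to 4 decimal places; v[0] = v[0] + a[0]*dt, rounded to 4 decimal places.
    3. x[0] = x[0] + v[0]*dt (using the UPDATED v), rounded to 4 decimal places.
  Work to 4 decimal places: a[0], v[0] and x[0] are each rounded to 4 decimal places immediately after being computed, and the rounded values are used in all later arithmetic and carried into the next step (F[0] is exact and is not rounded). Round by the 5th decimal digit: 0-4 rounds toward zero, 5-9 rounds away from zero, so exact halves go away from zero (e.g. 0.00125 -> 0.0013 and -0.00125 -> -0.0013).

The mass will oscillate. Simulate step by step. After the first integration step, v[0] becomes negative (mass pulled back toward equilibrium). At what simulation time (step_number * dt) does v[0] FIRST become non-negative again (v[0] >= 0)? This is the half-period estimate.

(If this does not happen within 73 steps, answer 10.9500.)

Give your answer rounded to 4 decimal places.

Step 0: x=[7.4000] v=[0.0000]
Step 1: x=[7.3092] v=[-0.6056]
Step 2: x=[7.1324] v=[-1.1789]
Step 3: x=[6.8790] v=[-1.6892]
Step 4: x=[6.5626] v=[-2.1092]
Step 5: x=[6.2001] v=[-2.4165]
Step 6: x=[5.8109] v=[-2.5947]
Step 7: x=[5.4158] v=[-2.6342]
Step 8: x=[5.0359] v=[-2.5330]
Step 9: x=[4.6914] v=[-2.2964]
Step 10: x=[4.4008] v=[-1.9371]
Step 11: x=[4.1797] v=[-1.4743]
Step 12: x=[4.0398] v=[-0.9327]
Step 13: x=[3.9886] v=[-0.3413]
Step 14: x=[4.0289] v=[0.2684]
First v>=0 after going negative at step 14, time=2.1000

Answer: 2.1000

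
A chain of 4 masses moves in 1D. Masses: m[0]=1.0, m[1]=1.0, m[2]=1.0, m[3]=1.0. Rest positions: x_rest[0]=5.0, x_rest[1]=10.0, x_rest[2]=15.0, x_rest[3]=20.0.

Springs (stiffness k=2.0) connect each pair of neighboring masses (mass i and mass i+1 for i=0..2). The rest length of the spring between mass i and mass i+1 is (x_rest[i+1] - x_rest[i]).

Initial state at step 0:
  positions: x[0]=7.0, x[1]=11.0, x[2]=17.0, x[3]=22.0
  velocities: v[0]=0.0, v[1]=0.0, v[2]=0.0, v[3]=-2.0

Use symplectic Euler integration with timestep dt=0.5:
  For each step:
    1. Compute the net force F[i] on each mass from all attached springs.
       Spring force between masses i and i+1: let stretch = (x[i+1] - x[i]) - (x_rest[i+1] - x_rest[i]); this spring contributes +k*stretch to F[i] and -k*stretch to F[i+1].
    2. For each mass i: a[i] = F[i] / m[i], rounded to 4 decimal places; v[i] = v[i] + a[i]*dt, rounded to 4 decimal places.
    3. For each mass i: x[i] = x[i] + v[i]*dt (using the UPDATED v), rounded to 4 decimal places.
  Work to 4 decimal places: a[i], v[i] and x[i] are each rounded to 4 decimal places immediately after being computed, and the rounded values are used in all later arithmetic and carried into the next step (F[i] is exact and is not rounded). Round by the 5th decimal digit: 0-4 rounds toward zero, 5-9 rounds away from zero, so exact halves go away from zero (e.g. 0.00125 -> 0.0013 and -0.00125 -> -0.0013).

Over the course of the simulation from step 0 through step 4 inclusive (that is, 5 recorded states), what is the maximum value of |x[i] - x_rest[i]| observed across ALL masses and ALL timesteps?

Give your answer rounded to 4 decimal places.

Step 0: x=[7.0000 11.0000 17.0000 22.0000] v=[0.0000 0.0000 0.0000 -2.0000]
Step 1: x=[6.5000 12.0000 16.5000 21.0000] v=[-1.0000 2.0000 -1.0000 -2.0000]
Step 2: x=[6.2500 12.5000 16.0000 20.2500] v=[-0.5000 1.0000 -1.0000 -1.5000]
Step 3: x=[6.6250 11.6250 15.8750 19.8750] v=[0.7500 -1.7500 -0.2500 -0.7500]
Step 4: x=[7.0000 10.3750 15.6250 20.0000] v=[0.7500 -2.5000 -0.5000 0.2500]
Max displacement = 2.5000

Answer: 2.5000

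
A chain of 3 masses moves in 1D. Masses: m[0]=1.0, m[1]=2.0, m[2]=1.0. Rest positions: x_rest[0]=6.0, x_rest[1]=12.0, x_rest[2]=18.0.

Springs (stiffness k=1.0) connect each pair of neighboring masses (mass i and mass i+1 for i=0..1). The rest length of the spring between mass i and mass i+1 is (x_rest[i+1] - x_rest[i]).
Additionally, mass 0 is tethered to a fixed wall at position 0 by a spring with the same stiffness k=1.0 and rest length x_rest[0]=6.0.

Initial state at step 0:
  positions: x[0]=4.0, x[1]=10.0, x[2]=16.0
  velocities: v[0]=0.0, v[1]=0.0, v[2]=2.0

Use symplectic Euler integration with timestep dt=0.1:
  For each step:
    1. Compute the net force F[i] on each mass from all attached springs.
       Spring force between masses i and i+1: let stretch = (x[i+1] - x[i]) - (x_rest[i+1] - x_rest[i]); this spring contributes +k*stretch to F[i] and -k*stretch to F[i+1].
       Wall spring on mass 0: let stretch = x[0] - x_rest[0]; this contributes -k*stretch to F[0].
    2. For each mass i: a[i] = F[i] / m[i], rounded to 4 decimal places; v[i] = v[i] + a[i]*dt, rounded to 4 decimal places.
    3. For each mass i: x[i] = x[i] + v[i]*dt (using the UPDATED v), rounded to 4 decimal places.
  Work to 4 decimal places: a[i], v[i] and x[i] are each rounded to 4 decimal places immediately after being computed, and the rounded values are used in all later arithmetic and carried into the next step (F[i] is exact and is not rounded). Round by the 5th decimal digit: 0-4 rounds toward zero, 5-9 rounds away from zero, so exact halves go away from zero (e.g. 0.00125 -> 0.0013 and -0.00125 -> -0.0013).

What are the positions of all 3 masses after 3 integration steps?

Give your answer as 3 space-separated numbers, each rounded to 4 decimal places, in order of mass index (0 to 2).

Step 0: x=[4.0000 10.0000 16.0000] v=[0.0000 0.0000 2.0000]
Step 1: x=[4.0200 10.0000 16.2000] v=[0.2000 0.0000 2.0000]
Step 2: x=[4.0596 10.0011 16.3980] v=[0.3960 0.0110 1.9800]
Step 3: x=[4.1180 10.0045 16.5920] v=[0.5842 0.0338 1.9403]

Answer: 4.1180 10.0045 16.5920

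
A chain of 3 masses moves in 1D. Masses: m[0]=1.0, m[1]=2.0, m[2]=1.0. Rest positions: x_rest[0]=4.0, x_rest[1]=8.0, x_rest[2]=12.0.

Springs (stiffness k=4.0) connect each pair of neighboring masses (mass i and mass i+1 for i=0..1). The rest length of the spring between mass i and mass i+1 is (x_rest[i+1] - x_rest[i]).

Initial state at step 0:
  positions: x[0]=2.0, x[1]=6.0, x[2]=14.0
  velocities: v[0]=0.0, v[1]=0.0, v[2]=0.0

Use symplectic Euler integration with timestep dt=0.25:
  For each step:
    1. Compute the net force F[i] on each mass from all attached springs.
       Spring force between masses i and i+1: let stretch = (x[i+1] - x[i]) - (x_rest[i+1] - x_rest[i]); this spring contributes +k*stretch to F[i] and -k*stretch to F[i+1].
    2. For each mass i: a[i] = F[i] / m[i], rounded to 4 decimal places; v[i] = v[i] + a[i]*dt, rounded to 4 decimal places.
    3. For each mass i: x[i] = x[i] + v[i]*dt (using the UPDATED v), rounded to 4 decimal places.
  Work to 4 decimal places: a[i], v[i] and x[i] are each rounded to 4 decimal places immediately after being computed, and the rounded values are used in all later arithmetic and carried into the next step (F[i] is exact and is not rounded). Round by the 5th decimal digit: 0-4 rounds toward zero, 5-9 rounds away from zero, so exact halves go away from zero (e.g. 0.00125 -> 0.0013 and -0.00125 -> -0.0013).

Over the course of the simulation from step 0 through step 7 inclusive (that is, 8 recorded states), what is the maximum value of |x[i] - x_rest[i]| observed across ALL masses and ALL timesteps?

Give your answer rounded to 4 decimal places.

Answer: 3.6504

Derivation:
Step 0: x=[2.0000 6.0000 14.0000] v=[0.0000 0.0000 0.0000]
Step 1: x=[2.0000 6.5000 13.0000] v=[0.0000 2.0000 -4.0000]
Step 2: x=[2.1250 7.2500 11.3750] v=[0.5000 3.0000 -6.5000]
Step 3: x=[2.5313 7.8750 9.7188] v=[1.6250 2.5000 -6.6250]
Step 4: x=[3.2735 8.0625 8.6016] v=[2.9687 0.7501 -4.4688]
Step 5: x=[4.2129 7.7188 8.3496] v=[3.7577 -1.3749 -1.0079]
Step 6: x=[5.0288 7.0157 8.9399] v=[3.2636 -2.8125 2.3613]
Step 7: x=[5.3414 6.3047 10.0492] v=[1.2505 -2.8439 4.4371]
Max displacement = 3.6504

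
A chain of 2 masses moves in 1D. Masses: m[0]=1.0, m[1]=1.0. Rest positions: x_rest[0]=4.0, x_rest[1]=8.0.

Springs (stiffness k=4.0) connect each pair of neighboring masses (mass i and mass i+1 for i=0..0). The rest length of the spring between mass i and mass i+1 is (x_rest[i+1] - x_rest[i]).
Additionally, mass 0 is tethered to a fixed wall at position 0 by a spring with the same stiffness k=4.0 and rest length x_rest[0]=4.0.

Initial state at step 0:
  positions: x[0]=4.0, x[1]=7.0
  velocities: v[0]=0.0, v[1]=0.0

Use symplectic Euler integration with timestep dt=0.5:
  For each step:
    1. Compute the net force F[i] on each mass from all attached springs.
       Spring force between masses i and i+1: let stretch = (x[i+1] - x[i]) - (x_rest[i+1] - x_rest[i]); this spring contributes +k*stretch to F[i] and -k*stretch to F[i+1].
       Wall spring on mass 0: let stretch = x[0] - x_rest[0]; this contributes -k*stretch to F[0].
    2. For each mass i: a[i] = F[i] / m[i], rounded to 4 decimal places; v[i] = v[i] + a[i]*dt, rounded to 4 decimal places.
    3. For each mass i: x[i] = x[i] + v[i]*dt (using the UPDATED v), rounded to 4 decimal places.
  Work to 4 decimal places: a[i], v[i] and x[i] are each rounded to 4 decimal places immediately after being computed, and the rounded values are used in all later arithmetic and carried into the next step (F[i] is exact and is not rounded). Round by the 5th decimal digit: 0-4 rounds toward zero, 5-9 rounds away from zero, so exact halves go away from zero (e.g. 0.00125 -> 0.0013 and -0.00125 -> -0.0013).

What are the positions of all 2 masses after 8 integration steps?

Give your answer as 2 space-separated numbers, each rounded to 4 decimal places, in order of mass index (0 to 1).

Answer: 3.0000 8.0000

Derivation:
Step 0: x=[4.0000 7.0000] v=[0.0000 0.0000]
Step 1: x=[3.0000 8.0000] v=[-2.0000 2.0000]
Step 2: x=[4.0000 8.0000] v=[2.0000 0.0000]
Step 3: x=[5.0000 8.0000] v=[2.0000 0.0000]
Step 4: x=[4.0000 9.0000] v=[-2.0000 2.0000]
Step 5: x=[4.0000 9.0000] v=[0.0000 0.0000]
Step 6: x=[5.0000 8.0000] v=[2.0000 -2.0000]
Step 7: x=[4.0000 8.0000] v=[-2.0000 0.0000]
Step 8: x=[3.0000 8.0000] v=[-2.0000 0.0000]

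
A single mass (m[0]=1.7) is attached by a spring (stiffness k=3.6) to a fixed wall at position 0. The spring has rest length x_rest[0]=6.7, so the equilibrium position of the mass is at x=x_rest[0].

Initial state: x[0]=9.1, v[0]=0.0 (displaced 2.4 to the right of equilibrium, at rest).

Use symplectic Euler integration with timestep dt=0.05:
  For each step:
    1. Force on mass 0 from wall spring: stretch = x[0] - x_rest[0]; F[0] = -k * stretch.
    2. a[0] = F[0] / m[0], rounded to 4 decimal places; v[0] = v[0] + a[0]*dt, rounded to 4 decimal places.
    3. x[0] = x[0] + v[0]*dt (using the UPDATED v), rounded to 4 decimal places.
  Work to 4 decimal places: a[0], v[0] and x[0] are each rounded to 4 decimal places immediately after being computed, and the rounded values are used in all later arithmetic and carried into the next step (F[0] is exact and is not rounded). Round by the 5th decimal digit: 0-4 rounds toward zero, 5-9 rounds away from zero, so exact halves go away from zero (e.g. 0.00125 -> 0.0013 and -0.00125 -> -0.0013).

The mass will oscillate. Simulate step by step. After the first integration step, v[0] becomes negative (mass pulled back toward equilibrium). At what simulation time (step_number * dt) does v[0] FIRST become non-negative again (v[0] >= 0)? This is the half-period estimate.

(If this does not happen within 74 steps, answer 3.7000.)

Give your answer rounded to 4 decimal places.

Step 0: x=[9.1000] v=[0.0000]
Step 1: x=[9.0873] v=[-0.2541]
Step 2: x=[9.0620] v=[-0.5069]
Step 3: x=[9.0242] v=[-0.7570]
Step 4: x=[8.9740] v=[-1.0031]
Step 5: x=[8.9118] v=[-1.2439]
Step 6: x=[8.8379] v=[-1.4781]
Step 7: x=[8.7527] v=[-1.7045]
Step 8: x=[8.6566] v=[-1.9218]
Step 9: x=[8.5502] v=[-2.1290]
Step 10: x=[8.4340] v=[-2.3249]
Step 11: x=[8.3086] v=[-2.5085]
Step 12: x=[8.1747] v=[-2.6788]
Step 13: x=[8.0330] v=[-2.8349]
Step 14: x=[7.8842] v=[-2.9760]
Step 15: x=[7.7291] v=[-3.1014]
Step 16: x=[7.5686] v=[-3.2104]
Step 17: x=[7.4035] v=[-3.3024]
Step 18: x=[7.2347] v=[-3.3769]
Step 19: x=[7.0630] v=[-3.4335]
Step 20: x=[6.8894] v=[-3.4719]
Step 21: x=[6.7148] v=[-3.4920]
Step 22: x=[6.5401] v=[-3.4936]
Step 23: x=[6.3663] v=[-3.4767]
Step 24: x=[6.1942] v=[-3.4414]
Step 25: x=[6.0248] v=[-3.3878]
Step 26: x=[5.8590] v=[-3.3163]
Step 27: x=[5.6976] v=[-3.2273]
Step 28: x=[5.5415] v=[-3.1212]
Step 29: x=[5.3916] v=[-2.9985]
Step 30: x=[5.2486] v=[-2.8600]
Step 31: x=[5.1133] v=[-2.7063]
Step 32: x=[4.9864] v=[-2.5383]
Step 33: x=[4.8686] v=[-2.3569]
Step 34: x=[4.7605] v=[-2.1630]
Step 35: x=[4.6626] v=[-1.9576]
Step 36: x=[4.5755] v=[-1.7419]
Step 37: x=[4.4997] v=[-1.5170]
Step 38: x=[4.4355] v=[-1.2840]
Step 39: x=[4.3833] v=[-1.0442]
Step 40: x=[4.3434] v=[-0.7989]
Step 41: x=[4.3159] v=[-0.5494]
Step 42: x=[4.3011] v=[-0.2970]
Step 43: x=[4.2990] v=[-0.0430]
Step 44: x=[4.3096] v=[0.2112]
First v>=0 after going negative at step 44, time=2.2000

Answer: 2.2000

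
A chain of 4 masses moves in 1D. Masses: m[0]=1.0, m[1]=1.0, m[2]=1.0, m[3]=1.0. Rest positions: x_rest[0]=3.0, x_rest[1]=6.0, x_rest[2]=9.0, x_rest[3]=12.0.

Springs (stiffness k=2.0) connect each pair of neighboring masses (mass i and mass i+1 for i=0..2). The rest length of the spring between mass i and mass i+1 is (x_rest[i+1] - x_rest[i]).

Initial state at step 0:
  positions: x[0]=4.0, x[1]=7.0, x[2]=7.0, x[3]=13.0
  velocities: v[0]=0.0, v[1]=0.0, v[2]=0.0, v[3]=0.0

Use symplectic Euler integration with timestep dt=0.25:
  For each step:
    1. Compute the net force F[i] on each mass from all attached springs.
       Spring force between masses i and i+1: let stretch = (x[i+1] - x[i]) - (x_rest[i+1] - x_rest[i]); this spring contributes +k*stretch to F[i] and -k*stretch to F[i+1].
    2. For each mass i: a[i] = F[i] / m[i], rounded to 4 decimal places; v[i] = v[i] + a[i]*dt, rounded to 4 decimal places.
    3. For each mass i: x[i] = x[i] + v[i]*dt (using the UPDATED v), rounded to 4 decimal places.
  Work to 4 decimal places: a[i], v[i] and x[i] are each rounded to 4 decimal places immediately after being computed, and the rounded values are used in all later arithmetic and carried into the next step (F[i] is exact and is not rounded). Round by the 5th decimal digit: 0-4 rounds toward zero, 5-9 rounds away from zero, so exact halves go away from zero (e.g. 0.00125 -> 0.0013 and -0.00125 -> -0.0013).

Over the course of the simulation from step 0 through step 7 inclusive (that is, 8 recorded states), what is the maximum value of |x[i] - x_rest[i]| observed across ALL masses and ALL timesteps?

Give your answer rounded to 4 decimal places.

Answer: 2.1337

Derivation:
Step 0: x=[4.0000 7.0000 7.0000 13.0000] v=[0.0000 0.0000 0.0000 0.0000]
Step 1: x=[4.0000 6.6250 7.7500 12.6250] v=[0.0000 -1.5000 3.0000 -1.5000]
Step 2: x=[3.9531 6.0625 8.9688 12.0156] v=[-0.1875 -2.2500 4.8750 -2.4375]
Step 3: x=[3.7949 5.5996 10.2051 11.4004] v=[-0.6328 -1.8516 4.9453 -2.4609]
Step 4: x=[3.4873 5.4868 11.0152 11.0108] v=[-1.2305 -0.4512 3.2402 -1.5586]
Step 5: x=[3.0546 5.8151 11.1337 10.9967] v=[-1.7308 1.3133 0.4738 -0.0564]
Step 6: x=[2.5920 6.4632 10.5702 11.3747] v=[-1.8506 2.5924 -2.2540 1.5121]
Step 7: x=[2.2383 7.1408 9.5939 12.0272] v=[-1.4150 2.7103 -3.9053 2.6099]
Max displacement = 2.1337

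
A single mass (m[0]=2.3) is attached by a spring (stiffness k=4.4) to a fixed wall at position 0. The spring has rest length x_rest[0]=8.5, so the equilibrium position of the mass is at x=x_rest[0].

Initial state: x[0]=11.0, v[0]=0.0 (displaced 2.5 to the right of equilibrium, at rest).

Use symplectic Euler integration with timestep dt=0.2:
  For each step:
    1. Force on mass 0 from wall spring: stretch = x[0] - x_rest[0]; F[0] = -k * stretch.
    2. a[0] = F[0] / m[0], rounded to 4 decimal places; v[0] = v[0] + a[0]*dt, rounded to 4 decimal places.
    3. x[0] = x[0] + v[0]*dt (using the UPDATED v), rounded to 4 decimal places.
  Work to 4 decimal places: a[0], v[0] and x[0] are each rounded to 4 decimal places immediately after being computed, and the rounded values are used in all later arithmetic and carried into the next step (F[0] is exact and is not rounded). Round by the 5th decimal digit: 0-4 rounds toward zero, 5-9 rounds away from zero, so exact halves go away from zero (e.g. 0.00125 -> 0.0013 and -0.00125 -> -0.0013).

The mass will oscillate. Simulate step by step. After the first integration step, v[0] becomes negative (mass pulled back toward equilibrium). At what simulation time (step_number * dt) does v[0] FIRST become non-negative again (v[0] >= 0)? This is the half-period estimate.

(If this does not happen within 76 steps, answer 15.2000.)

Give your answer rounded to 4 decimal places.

Step 0: x=[11.0000] v=[0.0000]
Step 1: x=[10.8087] v=[-0.9565]
Step 2: x=[10.4407] v=[-1.8398]
Step 3: x=[9.9242] v=[-2.5823]
Step 4: x=[9.2988] v=[-3.1272]
Step 5: x=[8.6122] v=[-3.4328]
Step 6: x=[7.9171] v=[-3.4757]
Step 7: x=[7.2666] v=[-3.2527]
Step 8: x=[6.7104] v=[-2.7808]
Step 9: x=[6.2912] v=[-2.0961]
Step 10: x=[6.0410] v=[-1.2510]
Step 11: x=[5.9790] v=[-0.3102]
Step 12: x=[6.1099] v=[0.6544]
First v>=0 after going negative at step 12, time=2.4000

Answer: 2.4000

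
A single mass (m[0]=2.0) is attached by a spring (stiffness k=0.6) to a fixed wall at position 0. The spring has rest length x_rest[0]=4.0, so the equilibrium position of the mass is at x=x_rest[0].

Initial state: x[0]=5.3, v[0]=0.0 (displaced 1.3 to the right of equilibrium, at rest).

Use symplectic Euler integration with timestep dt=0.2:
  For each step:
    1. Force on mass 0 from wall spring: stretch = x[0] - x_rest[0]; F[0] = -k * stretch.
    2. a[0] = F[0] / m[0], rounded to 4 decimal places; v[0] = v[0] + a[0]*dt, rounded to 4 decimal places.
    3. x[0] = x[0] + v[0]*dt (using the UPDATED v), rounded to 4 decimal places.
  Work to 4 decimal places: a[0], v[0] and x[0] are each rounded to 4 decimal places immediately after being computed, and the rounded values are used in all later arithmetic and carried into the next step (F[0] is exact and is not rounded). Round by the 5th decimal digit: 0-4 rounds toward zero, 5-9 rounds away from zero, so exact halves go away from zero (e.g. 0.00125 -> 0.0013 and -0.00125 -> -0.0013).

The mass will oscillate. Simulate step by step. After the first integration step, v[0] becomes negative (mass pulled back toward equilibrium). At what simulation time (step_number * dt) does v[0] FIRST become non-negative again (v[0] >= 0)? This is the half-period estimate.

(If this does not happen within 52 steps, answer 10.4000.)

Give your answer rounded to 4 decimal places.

Answer: 5.8000

Derivation:
Step 0: x=[5.3000] v=[0.0000]
Step 1: x=[5.2844] v=[-0.0780]
Step 2: x=[5.2534] v=[-0.1551]
Step 3: x=[5.2073] v=[-0.2303]
Step 4: x=[5.1468] v=[-0.3027]
Step 5: x=[5.0725] v=[-0.3715]
Step 6: x=[4.9853] v=[-0.4359]
Step 7: x=[4.8863] v=[-0.4950]
Step 8: x=[4.7767] v=[-0.5482]
Step 9: x=[4.6577] v=[-0.5948]
Step 10: x=[4.5308] v=[-0.6343]
Step 11: x=[4.3976] v=[-0.6661]
Step 12: x=[4.2596] v=[-0.6900]
Step 13: x=[4.1185] v=[-0.7056]
Step 14: x=[3.9760] v=[-0.7127]
Step 15: x=[3.8337] v=[-0.7113]
Step 16: x=[3.6934] v=[-0.7013]
Step 17: x=[3.5568] v=[-0.6829]
Step 18: x=[3.4255] v=[-0.6563]
Step 19: x=[3.3011] v=[-0.6218]
Step 20: x=[3.1851] v=[-0.5799]
Step 21: x=[3.0789] v=[-0.5310]
Step 22: x=[2.9838] v=[-0.4757]
Step 23: x=[2.9009] v=[-0.4147]
Step 24: x=[2.8311] v=[-0.3488]
Step 25: x=[2.7754] v=[-0.2787]
Step 26: x=[2.7344] v=[-0.2052]
Step 27: x=[2.7085] v=[-0.1293]
Step 28: x=[2.6981] v=[-0.0518]
Step 29: x=[2.7034] v=[0.0263]
First v>=0 after going negative at step 29, time=5.8000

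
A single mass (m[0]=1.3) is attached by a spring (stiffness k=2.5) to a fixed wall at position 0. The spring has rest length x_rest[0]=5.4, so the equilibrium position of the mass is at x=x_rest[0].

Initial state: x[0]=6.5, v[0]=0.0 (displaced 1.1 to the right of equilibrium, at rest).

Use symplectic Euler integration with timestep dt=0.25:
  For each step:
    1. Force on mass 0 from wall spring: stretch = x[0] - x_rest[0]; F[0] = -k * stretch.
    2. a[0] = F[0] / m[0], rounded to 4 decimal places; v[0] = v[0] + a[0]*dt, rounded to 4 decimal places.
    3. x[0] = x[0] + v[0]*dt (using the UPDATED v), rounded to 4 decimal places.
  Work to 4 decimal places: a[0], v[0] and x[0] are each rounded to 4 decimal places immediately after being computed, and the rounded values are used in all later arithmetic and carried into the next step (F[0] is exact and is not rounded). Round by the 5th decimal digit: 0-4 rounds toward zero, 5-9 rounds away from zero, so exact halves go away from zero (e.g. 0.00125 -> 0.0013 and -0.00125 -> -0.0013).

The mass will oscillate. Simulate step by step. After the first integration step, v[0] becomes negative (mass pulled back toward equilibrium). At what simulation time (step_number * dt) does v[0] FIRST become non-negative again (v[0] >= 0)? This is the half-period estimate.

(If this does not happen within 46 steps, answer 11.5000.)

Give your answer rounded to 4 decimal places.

Answer: 2.5000

Derivation:
Step 0: x=[6.5000] v=[0.0000]
Step 1: x=[6.3678] v=[-0.5289]
Step 2: x=[6.1193] v=[-0.9942]
Step 3: x=[5.7843] v=[-1.3400]
Step 4: x=[5.4031] v=[-1.5248]
Step 5: x=[5.0215] v=[-1.5263]
Step 6: x=[4.6854] v=[-1.3443]
Step 7: x=[4.4352] v=[-1.0008]
Step 8: x=[4.3010] v=[-0.5370]
Step 9: x=[4.2989] v=[-0.0086]
Step 10: x=[4.4291] v=[0.5208]
First v>=0 after going negative at step 10, time=2.5000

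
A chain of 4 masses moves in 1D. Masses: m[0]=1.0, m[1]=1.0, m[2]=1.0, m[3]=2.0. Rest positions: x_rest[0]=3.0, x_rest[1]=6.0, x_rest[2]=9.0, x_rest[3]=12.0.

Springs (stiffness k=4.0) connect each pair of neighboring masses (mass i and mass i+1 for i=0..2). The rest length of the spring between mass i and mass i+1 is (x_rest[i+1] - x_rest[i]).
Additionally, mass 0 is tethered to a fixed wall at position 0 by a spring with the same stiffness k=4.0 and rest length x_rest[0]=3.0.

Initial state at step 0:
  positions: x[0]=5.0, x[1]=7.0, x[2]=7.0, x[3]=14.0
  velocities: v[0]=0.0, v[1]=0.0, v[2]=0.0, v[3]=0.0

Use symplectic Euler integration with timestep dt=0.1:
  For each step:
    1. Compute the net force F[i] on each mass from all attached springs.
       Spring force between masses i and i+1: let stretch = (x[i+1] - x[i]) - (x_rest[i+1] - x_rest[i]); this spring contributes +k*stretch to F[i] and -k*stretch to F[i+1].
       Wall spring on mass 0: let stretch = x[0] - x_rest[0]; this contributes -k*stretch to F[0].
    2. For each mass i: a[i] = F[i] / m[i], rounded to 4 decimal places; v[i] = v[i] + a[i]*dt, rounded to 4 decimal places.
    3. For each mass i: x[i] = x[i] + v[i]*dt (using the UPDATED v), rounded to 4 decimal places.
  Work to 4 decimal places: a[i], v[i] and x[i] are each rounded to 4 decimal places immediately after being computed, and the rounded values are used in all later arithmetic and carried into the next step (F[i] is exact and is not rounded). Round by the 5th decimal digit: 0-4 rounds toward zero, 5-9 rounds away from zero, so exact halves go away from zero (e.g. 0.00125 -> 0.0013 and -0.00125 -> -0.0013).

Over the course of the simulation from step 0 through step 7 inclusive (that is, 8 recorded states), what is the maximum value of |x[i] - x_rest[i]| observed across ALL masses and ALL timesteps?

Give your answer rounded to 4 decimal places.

Step 0: x=[5.0000 7.0000 7.0000 14.0000] v=[0.0000 0.0000 0.0000 0.0000]
Step 1: x=[4.8800 6.9200 7.2800 13.9200] v=[-1.2000 -0.8000 2.8000 -0.8000]
Step 2: x=[4.6464 6.7728 7.8112 13.7672] v=[-2.3360 -1.4720 5.3120 -1.5280]
Step 3: x=[4.3120 6.5821 8.5391 13.5553] v=[-3.3440 -1.9072 7.2790 -2.1192]
Step 4: x=[3.8959 6.3789 9.3894 13.3031] v=[-4.1608 -2.0324 8.5027 -2.5224]
Step 5: x=[3.4233 6.1968 10.2758 13.0326] v=[-4.7260 -1.8214 8.8640 -2.7051]
Step 6: x=[2.9247 6.0669 11.1093 12.7670] v=[-4.9859 -1.2992 8.3351 -2.6565]
Step 7: x=[2.4348 6.0130 11.8074 12.5282] v=[-4.8989 -0.5391 6.9812 -2.3880]
Max displacement = 2.8074

Answer: 2.8074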